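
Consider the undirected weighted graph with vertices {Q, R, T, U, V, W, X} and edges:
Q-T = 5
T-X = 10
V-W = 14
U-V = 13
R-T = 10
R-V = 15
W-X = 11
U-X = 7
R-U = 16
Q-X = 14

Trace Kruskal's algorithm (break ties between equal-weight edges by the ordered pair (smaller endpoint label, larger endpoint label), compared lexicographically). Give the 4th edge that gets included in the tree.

T-X

Kruskal's algorithm — process edges by increasing weight (ties by edge label):
Q-T (5): add — endpoints in different components.
U-X (7): add — endpoints in different components.
R-T (10): add — endpoints in different components.
T-X (10): add — endpoints in different components.
W-X (11): add — endpoints in different components.
U-V (13): add — endpoints in different components.
The 4th edge added is T-X.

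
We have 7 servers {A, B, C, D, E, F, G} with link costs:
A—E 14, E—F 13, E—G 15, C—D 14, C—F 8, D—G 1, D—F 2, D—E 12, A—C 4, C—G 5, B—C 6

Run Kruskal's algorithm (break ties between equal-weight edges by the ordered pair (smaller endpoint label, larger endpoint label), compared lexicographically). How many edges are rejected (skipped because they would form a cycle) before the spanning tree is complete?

1

Kruskal's algorithm — process edges by increasing weight (ties by edge label):
D—G (1): add. Components now {A} {B} {C} {D,G} {E} {F}
D—F (2): add. Components now {A} {B} {C} {D,F,G} {E}
A—C (4): add. Components now {A,C} {B} {D,F,G} {E}
C—G (5): add. Components now {A,C,D,F,G} {B} {E}
B—C (6): add. Components now {A,B,C,D,F,G} {E}
C—F (8): skip — C and F already connected.
D—E (12): add. Components now {A,B,C,D,E,F,G}
Edges rejected before the tree was complete: 1.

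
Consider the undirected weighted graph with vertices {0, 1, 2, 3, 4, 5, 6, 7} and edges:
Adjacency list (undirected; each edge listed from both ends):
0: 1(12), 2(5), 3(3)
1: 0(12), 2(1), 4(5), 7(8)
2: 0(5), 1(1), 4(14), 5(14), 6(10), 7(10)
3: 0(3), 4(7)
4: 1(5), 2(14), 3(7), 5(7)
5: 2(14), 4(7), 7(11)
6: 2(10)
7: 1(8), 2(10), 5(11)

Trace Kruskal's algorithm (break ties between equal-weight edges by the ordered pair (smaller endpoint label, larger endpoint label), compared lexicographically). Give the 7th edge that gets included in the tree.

Kruskal: consider edges lightest-first.
1 2 (1): add — endpoints in different components.
0 3 (3): add — endpoints in different components.
0 2 (5): add — endpoints in different components.
1 4 (5): add — endpoints in different components.
3 4 (7): skip — 3 and 4 already connected.
4 5 (7): add — endpoints in different components.
1 7 (8): add — endpoints in different components.
2 6 (10): add — endpoints in different components.
The 7th edge added is 2 6.

2-6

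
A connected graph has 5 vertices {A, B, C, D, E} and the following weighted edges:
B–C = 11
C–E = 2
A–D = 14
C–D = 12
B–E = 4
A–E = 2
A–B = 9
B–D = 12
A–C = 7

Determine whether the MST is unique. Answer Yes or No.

No

Kruskal: consider edges lightest-first.
A–E (2): add — endpoints in different components.
C–E (2): add — endpoints in different components.
B–E (4): add — endpoints in different components.
A–C (7): skip — A and C already connected.
A–B (9): skip — A and B already connected.
B–C (11): skip — B and C already connected.
B–D (12): add — endpoints in different components.
Non-tree edge C–D has weight 12, equal to the heaviest edge on its tree cycle — swapping gives another MST of the same weight. Not unique.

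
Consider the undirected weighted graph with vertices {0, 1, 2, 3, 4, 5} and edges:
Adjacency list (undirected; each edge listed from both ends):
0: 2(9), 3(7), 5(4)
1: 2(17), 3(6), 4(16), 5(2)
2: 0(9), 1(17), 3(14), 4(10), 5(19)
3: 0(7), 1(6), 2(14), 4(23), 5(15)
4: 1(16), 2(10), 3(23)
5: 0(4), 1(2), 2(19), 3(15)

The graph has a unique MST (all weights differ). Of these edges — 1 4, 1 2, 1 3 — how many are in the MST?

Sort edges by weight, then run Kruskal:
1 5 (2): add. Components now {0} {1,5} {2} {3} {4}
0 5 (4): add. Components now {0,1,5} {2} {3} {4}
1 3 (6): add. Components now {0,1,3,5} {2} {4}
0 3 (7): skip — 0 and 3 already connected.
0 2 (9): add. Components now {0,1,2,3,5} {4}
2 4 (10): add. Components now {0,1,2,3,4,5}
MST edge set: {1 5, 0 5, 1 3, 0 2, 2 4}.
Of the listed edges, {1 3} are in the MST → 1.

1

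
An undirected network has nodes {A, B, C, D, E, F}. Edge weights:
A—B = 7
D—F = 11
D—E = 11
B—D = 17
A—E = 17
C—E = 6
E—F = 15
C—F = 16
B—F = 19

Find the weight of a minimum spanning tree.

52

Prim, starting at A.
Step 1: frontier [A—B 7, A—E 17] → take A—B (7); add B.
Step 2: frontier [A—E 17, B—D 17, B—F 19] → take B—D (17); add D.
Step 3: frontier [A—E 17, B—F 19, D—E 11, D—F 11] → take D—E (11); add E.
Step 4: frontier [B—F 19, D—F 11, C—E 6, E—F 15] → take C—E (6); add C.
Step 5: frontier [B—F 19, C—F 16, D—F 11, E—F 15] → take D—F (11); add F.
MST edges: A—B, B—D, D—E, C—E, D—F; total weight 7+17+11+6+11 = 52.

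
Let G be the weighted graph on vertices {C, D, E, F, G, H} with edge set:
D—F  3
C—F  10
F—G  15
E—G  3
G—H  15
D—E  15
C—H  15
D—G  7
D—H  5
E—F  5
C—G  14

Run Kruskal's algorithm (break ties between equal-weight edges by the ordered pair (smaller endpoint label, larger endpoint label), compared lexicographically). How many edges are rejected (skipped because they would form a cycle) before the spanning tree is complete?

Kruskal: consider edges lightest-first.
D—F (3): add — endpoints in different components.
E—G (3): add — endpoints in different components.
D—H (5): add — endpoints in different components.
E—F (5): add — endpoints in different components.
D—G (7): skip — D and G already connected.
C—F (10): add — endpoints in different components.
Edges rejected before the tree was complete: 1.

1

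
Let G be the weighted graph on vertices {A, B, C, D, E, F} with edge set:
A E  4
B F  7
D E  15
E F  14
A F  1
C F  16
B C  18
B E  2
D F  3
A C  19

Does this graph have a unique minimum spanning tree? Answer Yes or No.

Sort edges by weight, then run Kruskal:
A F (1): add — endpoints in different components.
B E (2): add — endpoints in different components.
D F (3): add — endpoints in different components.
A E (4): add — endpoints in different components.
B F (7): skip — B and F already connected.
E F (14): skip — E and F already connected.
D E (15): skip — D and E already connected.
C F (16): add — endpoints in different components.
Every non-tree edge has weight strictly greater than the heaviest edge on the tree path between its endpoints, so the MST is unique.

Yes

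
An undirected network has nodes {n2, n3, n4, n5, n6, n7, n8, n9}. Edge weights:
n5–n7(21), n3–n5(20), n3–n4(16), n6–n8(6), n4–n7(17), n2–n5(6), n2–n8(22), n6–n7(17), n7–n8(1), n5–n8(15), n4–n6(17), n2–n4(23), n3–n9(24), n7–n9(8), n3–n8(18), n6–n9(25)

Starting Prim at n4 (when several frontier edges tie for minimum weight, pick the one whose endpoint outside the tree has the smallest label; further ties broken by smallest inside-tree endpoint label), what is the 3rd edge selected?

n6-n8

Grow the tree from n4 using Prim:
Step 1: cheapest edge leaving the tree is n3–n4 (16); add n3.
Step 2: cheapest edge leaving the tree is n4–n6 (17); add n6.
Step 3: cheapest edge leaving the tree is n6–n8 (6); add n8.
Step 4: cheapest edge leaving the tree is n7–n8 (1); add n7.
Step 5: cheapest edge leaving the tree is n7–n9 (8); add n9.
Step 6: cheapest edge leaving the tree is n5–n8 (15); add n5.
Step 7: cheapest edge leaving the tree is n2–n5 (6); add n2.
The 3rd edge added is n6–n8.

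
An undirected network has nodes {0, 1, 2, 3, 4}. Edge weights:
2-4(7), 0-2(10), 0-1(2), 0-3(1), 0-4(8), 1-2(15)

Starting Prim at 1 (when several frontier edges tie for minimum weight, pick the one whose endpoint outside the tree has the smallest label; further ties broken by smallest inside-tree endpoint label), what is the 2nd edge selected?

Prim, starting at 1.
Step 1: cheapest edge leaving the tree is 0-1 (2); add 0.
Step 2: cheapest edge leaving the tree is 0-3 (1); add 3.
Step 3: cheapest edge leaving the tree is 0-4 (8); add 4.
Step 4: cheapest edge leaving the tree is 2-4 (7); add 2.
The 2nd edge added is 0-3.

0-3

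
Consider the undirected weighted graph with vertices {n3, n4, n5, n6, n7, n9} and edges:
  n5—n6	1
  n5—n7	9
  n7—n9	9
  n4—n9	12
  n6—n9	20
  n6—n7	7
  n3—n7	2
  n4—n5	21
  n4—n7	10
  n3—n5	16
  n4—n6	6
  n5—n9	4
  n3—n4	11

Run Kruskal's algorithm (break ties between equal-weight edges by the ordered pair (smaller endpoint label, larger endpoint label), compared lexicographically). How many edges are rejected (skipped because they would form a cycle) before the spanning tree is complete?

Sort edges by weight, then run Kruskal:
n5—n6 (1): add — endpoints in different components.
n3—n7 (2): add — endpoints in different components.
n5—n9 (4): add — endpoints in different components.
n4—n6 (6): add — endpoints in different components.
n6—n7 (7): add — endpoints in different components.
Edges rejected before the tree was complete: 0.

0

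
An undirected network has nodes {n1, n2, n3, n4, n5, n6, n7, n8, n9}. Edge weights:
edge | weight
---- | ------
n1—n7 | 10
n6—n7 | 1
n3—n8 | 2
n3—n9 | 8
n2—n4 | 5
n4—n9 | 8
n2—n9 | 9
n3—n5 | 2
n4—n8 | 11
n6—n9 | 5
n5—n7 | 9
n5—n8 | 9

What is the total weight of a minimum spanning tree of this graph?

41

Sort edges by weight, then run Kruskal:
n6—n7 (1): add — endpoints in different components.
n3—n5 (2): add — endpoints in different components.
n3—n8 (2): add — endpoints in different components.
n2—n4 (5): add — endpoints in different components.
n6—n9 (5): add — endpoints in different components.
n3—n9 (8): add — endpoints in different components.
n4—n9 (8): add — endpoints in different components.
n2—n9 (9): skip — n9 and n2 already connected.
n5—n7 (9): skip — n7 and n5 already connected.
n5—n8 (9): skip — n8 and n5 already connected.
n1—n7 (10): add — endpoints in different components.
MST edges: n6—n7, n3—n5, n3—n8, n2—n4, n6—n9, n3—n9, n4—n9, n1—n7; total weight 1+2+2+5+5+8+8+10 = 41.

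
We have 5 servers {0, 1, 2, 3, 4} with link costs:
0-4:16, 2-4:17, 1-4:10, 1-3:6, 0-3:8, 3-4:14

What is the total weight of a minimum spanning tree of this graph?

Prim, starting at 3.
Step 1: frontier [1-3 6, 0-3 8, 3-4 14] → take 1-3 (6); add 1.
Step 2: frontier [1-4 10, 0-3 8, 3-4 14] → take 0-3 (8); add 0.
Step 3: frontier [0-4 16, 1-4 10, 3-4 14] → take 1-4 (10); add 4.
Step 4: frontier [2-4 17] → take 2-4 (17); add 2.
MST edges: 1-3, 0-3, 1-4, 2-4; total weight 6+8+10+17 = 41.

41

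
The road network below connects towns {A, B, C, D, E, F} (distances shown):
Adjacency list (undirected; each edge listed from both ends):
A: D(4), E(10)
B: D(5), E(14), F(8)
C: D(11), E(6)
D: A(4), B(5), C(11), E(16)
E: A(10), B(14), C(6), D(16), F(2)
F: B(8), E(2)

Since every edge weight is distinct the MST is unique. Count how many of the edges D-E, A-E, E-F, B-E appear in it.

1

Sort edges by weight, then run Kruskal:
E-F (2): add. Components now {A} {B} {C} {D} {E,F}
A-D (4): add. Components now {A,D} {B} {C} {E,F}
B-D (5): add. Components now {A,B,D} {C} {E,F}
C-E (6): add. Components now {A,B,D} {C,E,F}
B-F (8): add. Components now {A,B,C,D,E,F}
MST edge set: {E-F, A-D, B-D, C-E, B-F}.
Of the listed edges, {E-F} are in the MST → 1.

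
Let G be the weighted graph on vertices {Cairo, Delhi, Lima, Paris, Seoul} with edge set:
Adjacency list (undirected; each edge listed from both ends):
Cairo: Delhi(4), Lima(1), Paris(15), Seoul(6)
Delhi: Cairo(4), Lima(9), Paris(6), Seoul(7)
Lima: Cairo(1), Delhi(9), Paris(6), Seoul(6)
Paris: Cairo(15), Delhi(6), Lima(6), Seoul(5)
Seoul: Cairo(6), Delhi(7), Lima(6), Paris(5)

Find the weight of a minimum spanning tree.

16

Sort edges by weight, then run Kruskal:
Cairo—Lima (1): add — endpoints in different components.
Cairo—Delhi (4): add — endpoints in different components.
Paris—Seoul (5): add — endpoints in different components.
Cairo—Seoul (6): add — endpoints in different components.
MST edges: Cairo—Lima, Cairo—Delhi, Paris—Seoul, Cairo—Seoul; total weight 1+4+5+6 = 16.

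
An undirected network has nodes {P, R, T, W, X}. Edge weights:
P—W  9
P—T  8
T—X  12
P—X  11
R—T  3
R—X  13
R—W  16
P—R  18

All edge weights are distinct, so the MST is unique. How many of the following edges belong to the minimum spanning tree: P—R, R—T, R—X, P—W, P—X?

3

Sort edges by weight, then run Kruskal:
R—T (3): add — endpoints in different components.
P—T (8): add — endpoints in different components.
P—W (9): add — endpoints in different components.
P—X (11): add — endpoints in different components.
MST edge set: {R—T, P—T, P—W, P—X}.
Of the listed edges, {R—T, P—W, P—X} are in the MST → 3.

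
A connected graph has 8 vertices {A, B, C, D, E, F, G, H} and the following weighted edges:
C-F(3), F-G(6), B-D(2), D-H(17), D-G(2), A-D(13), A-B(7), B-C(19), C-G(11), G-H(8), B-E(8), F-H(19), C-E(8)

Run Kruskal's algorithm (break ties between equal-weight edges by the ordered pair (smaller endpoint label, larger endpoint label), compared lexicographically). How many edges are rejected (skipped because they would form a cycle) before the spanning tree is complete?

Kruskal: consider edges lightest-first.
B-D (2): add — endpoints in different components.
D-G (2): add — endpoints in different components.
C-F (3): add — endpoints in different components.
F-G (6): add — endpoints in different components.
A-B (7): add — endpoints in different components.
B-E (8): add — endpoints in different components.
C-E (8): skip — C and E already connected.
G-H (8): add — endpoints in different components.
Edges rejected before the tree was complete: 1.

1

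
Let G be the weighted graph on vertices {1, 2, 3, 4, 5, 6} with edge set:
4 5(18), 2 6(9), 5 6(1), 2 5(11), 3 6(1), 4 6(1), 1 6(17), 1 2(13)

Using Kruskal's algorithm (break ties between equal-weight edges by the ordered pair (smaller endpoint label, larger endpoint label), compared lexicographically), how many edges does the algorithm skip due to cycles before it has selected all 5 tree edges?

1

Kruskal: consider edges lightest-first.
3 6 (1): add. Components now {1} {2} {3,6} {4} {5}
4 6 (1): add. Components now {1} {2} {3,4,6} {5}
5 6 (1): add. Components now {1} {2} {3,4,5,6}
2 6 (9): add. Components now {1} {2,3,4,5,6}
2 5 (11): skip — 2 and 5 already connected.
1 2 (13): add. Components now {1,2,3,4,5,6}
Edges rejected before the tree was complete: 1.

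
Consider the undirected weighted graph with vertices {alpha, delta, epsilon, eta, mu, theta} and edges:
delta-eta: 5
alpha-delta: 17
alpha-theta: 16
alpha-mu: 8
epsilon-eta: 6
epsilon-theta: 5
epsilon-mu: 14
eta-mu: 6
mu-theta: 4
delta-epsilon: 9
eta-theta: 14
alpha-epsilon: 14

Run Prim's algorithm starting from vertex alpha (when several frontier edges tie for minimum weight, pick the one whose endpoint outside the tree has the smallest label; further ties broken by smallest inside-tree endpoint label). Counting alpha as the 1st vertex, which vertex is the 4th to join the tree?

Prim, starting at alpha.
Step 1: frontier [alpha-mu 8, alpha-epsilon 14, alpha-theta 16, alpha-delta 17] → take alpha-mu (8); add mu.
Step 2: frontier [alpha-epsilon 14, alpha-theta 16, alpha-delta 17, mu-theta 4, eta-mu 6, epsilon-mu 14] → take mu-theta (4); add theta.
Step 3: frontier [alpha-epsilon 14, alpha-delta 17, eta-mu 6, epsilon-mu 14, epsilon-theta 5, eta-theta 14] → take epsilon-theta (5); add epsilon.
Step 4: frontier [alpha-delta 17, epsilon-eta 6, delta-epsilon 9, eta-mu 6, eta-theta 14] → take epsilon-eta (6); add eta.
Step 5: frontier [alpha-delta 17, delta-epsilon 9, delta-eta 5] → take delta-eta (5); add delta.
Vertex order: alpha, mu, theta, epsilon, eta, delta. The 4th vertex is epsilon.

epsilon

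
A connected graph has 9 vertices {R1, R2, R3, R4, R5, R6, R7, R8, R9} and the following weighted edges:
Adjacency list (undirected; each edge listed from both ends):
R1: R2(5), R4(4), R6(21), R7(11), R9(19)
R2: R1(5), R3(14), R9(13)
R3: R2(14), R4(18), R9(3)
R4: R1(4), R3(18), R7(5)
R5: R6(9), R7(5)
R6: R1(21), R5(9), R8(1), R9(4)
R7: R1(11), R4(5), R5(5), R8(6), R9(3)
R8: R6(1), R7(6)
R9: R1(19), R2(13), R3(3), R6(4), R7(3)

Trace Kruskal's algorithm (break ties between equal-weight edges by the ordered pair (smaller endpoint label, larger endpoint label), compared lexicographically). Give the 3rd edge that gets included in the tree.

Kruskal: consider edges lightest-first.
R6-R8 (1): add — endpoints in different components.
R3-R9 (3): add — endpoints in different components.
R7-R9 (3): add — endpoints in different components.
R1-R4 (4): add — endpoints in different components.
R6-R9 (4): add — endpoints in different components.
R1-R2 (5): add — endpoints in different components.
R4-R7 (5): add — endpoints in different components.
R5-R7 (5): add — endpoints in different components.
The 3rd edge added is R7-R9.

R7-R9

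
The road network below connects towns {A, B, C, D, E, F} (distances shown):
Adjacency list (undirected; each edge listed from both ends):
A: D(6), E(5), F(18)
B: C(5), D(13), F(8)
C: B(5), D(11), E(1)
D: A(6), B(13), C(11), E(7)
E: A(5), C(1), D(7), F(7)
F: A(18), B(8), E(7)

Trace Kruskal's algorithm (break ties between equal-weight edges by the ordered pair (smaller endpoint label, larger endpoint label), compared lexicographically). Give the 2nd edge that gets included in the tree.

A-E

Kruskal: consider edges lightest-first.
C–E (1): add. Components now {A} {B} {C,E} {D} {F}
A–E (5): add. Components now {A,C,E} {B} {D} {F}
B–C (5): add. Components now {A,B,C,E} {D} {F}
A–D (6): add. Components now {A,B,C,D,E} {F}
D–E (7): skip — D and E already connected.
E–F (7): add. Components now {A,B,C,D,E,F}
The 2nd edge added is A–E.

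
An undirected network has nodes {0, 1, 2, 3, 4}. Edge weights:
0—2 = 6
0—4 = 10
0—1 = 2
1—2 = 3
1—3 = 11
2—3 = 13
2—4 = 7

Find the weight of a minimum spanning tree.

Prim, starting at 4.
Step 1: frontier [2—4 7, 0—4 10] → take 2—4 (7); add 2.
Step 2: frontier [1—2 3, 0—2 6, 2—3 13, 0—4 10] → take 1—2 (3); add 1.
Step 3: frontier [0—1 2, 1—3 11, 0—2 6, 2—3 13, 0—4 10] → take 0—1 (2); add 0.
Step 4: frontier [1—3 11, 2—3 13] → take 1—3 (11); add 3.
MST edges: 2—4, 1—2, 0—1, 1—3; total weight 7+3+2+11 = 23.

23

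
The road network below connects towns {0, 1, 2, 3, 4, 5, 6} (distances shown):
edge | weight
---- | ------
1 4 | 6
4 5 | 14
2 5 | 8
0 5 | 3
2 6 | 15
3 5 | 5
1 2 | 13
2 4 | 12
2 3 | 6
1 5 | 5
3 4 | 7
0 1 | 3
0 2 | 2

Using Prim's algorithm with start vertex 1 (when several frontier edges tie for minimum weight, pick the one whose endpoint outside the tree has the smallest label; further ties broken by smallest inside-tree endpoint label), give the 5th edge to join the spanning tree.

Grow the tree from 1 using Prim:
Step 1: cheapest edge leaving the tree is 0 1 (3); add 0.
Step 2: cheapest edge leaving the tree is 0 2 (2); add 2.
Step 3: cheapest edge leaving the tree is 0 5 (3); add 5.
Step 4: cheapest edge leaving the tree is 3 5 (5); add 3.
Step 5: cheapest edge leaving the tree is 1 4 (6); add 4.
Step 6: cheapest edge leaving the tree is 2 6 (15); add 6.
The 5th edge added is 1 4.

1-4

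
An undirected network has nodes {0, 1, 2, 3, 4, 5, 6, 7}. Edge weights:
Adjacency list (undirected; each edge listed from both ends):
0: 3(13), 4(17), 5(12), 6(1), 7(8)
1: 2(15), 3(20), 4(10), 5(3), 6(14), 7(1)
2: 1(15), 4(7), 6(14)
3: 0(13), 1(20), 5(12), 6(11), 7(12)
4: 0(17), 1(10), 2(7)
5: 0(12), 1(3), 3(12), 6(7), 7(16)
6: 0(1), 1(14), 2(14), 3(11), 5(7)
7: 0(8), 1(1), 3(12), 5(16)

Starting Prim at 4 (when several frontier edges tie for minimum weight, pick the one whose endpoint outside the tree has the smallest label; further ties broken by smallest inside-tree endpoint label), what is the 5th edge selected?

5-6

Prim's algorithm from 4:
Step 1: cheapest edge leaving the tree is 2–4 (7); add 2.
Step 2: cheapest edge leaving the tree is 1–4 (10); add 1.
Step 3: cheapest edge leaving the tree is 1–7 (1); add 7.
Step 4: cheapest edge leaving the tree is 1–5 (3); add 5.
Step 5: cheapest edge leaving the tree is 5–6 (7); add 6.
Step 6: cheapest edge leaving the tree is 0–6 (1); add 0.
Step 7: cheapest edge leaving the tree is 3–6 (11); add 3.
The 5th edge added is 5–6.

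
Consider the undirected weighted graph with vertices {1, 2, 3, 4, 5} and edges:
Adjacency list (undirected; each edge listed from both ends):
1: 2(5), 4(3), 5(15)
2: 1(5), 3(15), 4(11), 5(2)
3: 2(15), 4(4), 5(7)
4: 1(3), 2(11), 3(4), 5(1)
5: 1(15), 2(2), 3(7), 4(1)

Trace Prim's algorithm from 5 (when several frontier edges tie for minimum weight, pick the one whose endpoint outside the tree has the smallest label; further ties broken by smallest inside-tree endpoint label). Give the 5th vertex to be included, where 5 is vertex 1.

3

Prim's algorithm from 5:
Step 1: frontier [4 5 1, 2 5 2, 3 5 7, 1 5 15] → take 4 5 (1); add 4.
Step 2: frontier [1 4 3, 3 4 4, 2 4 11, 2 5 2, 3 5 7, 1 5 15] → take 2 5 (2); add 2.
Step 3: frontier [1 2 5, 2 3 15, 1 4 3, 3 4 4, 3 5 7, 1 5 15] → take 1 4 (3); add 1.
Step 4: frontier [2 3 15, 3 4 4, 3 5 7] → take 3 4 (4); add 3.
Vertex order: 5, 4, 2, 1, 3. The 5th vertex is 3.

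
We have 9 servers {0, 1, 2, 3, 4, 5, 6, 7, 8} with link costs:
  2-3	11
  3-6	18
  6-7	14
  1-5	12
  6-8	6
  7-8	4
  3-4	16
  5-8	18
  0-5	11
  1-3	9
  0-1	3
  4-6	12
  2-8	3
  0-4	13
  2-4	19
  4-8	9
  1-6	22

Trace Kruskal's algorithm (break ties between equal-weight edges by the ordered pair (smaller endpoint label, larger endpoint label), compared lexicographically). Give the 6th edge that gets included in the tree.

4-8

Kruskal's algorithm — process edges by increasing weight (ties by edge label):
0-1 (3): add — endpoints in different components.
2-8 (3): add — endpoints in different components.
7-8 (4): add — endpoints in different components.
6-8 (6): add — endpoints in different components.
1-3 (9): add — endpoints in different components.
4-8 (9): add — endpoints in different components.
0-5 (11): add — endpoints in different components.
2-3 (11): add — endpoints in different components.
The 6th edge added is 4-8.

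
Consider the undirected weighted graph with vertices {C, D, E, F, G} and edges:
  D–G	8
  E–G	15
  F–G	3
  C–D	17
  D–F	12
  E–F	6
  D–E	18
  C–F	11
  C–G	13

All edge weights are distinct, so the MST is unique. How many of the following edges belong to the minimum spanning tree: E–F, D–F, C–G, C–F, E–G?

Sort edges by weight, then run Kruskal:
F–G (3): add — endpoints in different components.
E–F (6): add — endpoints in different components.
D–G (8): add — endpoints in different components.
C–F (11): add — endpoints in different components.
MST edge set: {F–G, E–F, D–G, C–F}.
Of the listed edges, {E–F, C–F} are in the MST → 2.

2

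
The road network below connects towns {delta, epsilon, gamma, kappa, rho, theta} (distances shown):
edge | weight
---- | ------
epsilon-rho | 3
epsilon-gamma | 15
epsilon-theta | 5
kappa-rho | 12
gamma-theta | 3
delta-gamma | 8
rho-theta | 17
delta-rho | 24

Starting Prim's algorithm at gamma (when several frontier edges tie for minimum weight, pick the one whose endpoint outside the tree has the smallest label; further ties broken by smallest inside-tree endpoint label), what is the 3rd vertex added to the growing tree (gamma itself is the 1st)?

Prim's algorithm from gamma:
Step 1: cheapest edge leaving the tree is gamma-theta (3); add theta.
Step 2: cheapest edge leaving the tree is epsilon-theta (5); add epsilon.
Step 3: cheapest edge leaving the tree is epsilon-rho (3); add rho.
Step 4: cheapest edge leaving the tree is delta-gamma (8); add delta.
Step 5: cheapest edge leaving the tree is kappa-rho (12); add kappa.
Vertex order: gamma, theta, epsilon, rho, delta, kappa. The 3rd vertex is epsilon.

epsilon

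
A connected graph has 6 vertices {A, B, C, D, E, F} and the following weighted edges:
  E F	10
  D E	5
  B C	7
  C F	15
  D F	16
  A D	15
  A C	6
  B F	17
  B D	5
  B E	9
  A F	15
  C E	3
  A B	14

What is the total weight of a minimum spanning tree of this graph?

29

Kruskal: consider edges lightest-first.
C E (3): add — endpoints in different components.
B D (5): add — endpoints in different components.
D E (5): add — endpoints in different components.
A C (6): add — endpoints in different components.
B C (7): skip — B and C already connected.
B E (9): skip — B and E already connected.
E F (10): add — endpoints in different components.
MST edges: C E, B D, D E, A C, E F; total weight 3+5+5+6+10 = 29.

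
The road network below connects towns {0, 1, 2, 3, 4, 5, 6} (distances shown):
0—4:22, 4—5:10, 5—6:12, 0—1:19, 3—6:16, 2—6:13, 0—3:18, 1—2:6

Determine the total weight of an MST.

75

Sort edges by weight, then run Kruskal:
1—2 (6): add — endpoints in different components.
4—5 (10): add — endpoints in different components.
5—6 (12): add — endpoints in different components.
2—6 (13): add — endpoints in different components.
3—6 (16): add — endpoints in different components.
0—3 (18): add — endpoints in different components.
MST edges: 1—2, 4—5, 5—6, 2—6, 3—6, 0—3; total weight 6+10+12+13+16+18 = 75.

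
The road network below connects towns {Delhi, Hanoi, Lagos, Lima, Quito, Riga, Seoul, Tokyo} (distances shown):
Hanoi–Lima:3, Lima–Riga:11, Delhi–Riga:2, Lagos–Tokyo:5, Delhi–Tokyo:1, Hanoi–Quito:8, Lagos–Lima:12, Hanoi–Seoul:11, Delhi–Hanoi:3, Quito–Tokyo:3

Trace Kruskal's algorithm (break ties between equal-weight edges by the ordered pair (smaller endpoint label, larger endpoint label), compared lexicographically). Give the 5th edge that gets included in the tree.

Kruskal's algorithm — process edges by increasing weight (ties by edge label):
Delhi–Tokyo (1): add — endpoints in different components.
Delhi–Riga (2): add — endpoints in different components.
Delhi–Hanoi (3): add — endpoints in different components.
Hanoi–Lima (3): add — endpoints in different components.
Quito–Tokyo (3): add — endpoints in different components.
Lagos–Tokyo (5): add — endpoints in different components.
Hanoi–Quito (8): skip — Quito and Hanoi already connected.
Hanoi–Seoul (11): add — endpoints in different components.
The 5th edge added is Quito–Tokyo.

Quito-Tokyo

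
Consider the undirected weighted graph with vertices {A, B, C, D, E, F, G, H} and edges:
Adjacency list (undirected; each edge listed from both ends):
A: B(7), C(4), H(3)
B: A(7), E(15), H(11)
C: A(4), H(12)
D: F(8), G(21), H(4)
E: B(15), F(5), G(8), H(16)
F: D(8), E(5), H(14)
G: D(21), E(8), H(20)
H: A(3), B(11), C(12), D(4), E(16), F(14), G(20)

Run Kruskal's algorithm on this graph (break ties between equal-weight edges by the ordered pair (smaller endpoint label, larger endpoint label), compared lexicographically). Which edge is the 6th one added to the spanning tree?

D-F

Kruskal's algorithm — process edges by increasing weight (ties by edge label):
A–H (3): add — endpoints in different components.
A–C (4): add — endpoints in different components.
D–H (4): add — endpoints in different components.
E–F (5): add — endpoints in different components.
A–B (7): add — endpoints in different components.
D–F (8): add — endpoints in different components.
E–G (8): add — endpoints in different components.
The 6th edge added is D–F.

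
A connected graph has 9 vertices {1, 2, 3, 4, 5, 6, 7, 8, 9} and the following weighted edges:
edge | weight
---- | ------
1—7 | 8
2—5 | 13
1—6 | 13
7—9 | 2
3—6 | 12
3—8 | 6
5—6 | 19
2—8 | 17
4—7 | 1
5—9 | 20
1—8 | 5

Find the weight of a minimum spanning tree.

64

Kruskal: consider edges lightest-first.
4—7 (1): add — endpoints in different components.
7—9 (2): add — endpoints in different components.
1—8 (5): add — endpoints in different components.
3—8 (6): add — endpoints in different components.
1—7 (8): add — endpoints in different components.
3—6 (12): add — endpoints in different components.
1—6 (13): skip — 1 and 6 already connected.
2—5 (13): add — endpoints in different components.
2—8 (17): add — endpoints in different components.
MST edges: 4—7, 7—9, 1—8, 3—8, 1—7, 3—6, 2—5, 2—8; total weight 1+2+5+6+8+12+13+17 = 64.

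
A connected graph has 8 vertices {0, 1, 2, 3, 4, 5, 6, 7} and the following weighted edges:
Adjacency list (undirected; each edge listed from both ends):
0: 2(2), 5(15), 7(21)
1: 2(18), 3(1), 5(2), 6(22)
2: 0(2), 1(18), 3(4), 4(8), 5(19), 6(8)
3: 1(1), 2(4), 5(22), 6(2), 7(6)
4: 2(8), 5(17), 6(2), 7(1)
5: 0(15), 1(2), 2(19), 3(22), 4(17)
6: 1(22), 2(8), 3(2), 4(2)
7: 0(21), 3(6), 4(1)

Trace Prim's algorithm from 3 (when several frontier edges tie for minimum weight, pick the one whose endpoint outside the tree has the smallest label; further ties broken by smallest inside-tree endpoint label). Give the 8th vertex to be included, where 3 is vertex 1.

Grow the tree from 3 using Prim:
Step 1: cheapest edge leaving the tree is 1-3 (1); add 1.
Step 2: cheapest edge leaving the tree is 1-5 (2); add 5.
Step 3: cheapest edge leaving the tree is 3-6 (2); add 6.
Step 4: cheapest edge leaving the tree is 4-6 (2); add 4.
Step 5: cheapest edge leaving the tree is 4-7 (1); add 7.
Step 6: cheapest edge leaving the tree is 2-3 (4); add 2.
Step 7: cheapest edge leaving the tree is 0-2 (2); add 0.
Vertex order: 3, 1, 5, 6, 4, 7, 2, 0. The 8th vertex is 0.

0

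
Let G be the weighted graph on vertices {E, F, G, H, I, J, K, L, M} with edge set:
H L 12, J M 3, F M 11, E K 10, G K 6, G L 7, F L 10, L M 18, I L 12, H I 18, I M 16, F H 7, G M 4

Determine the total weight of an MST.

59

Prim's algorithm from G:
Step 1: frontier [G M 4, G K 6, G L 7] → take G M (4); add M.
Step 2: frontier [G K 6, G L 7, J M 3, F M 11, I M 16, L M 18] → take J M (3); add J.
Step 3: frontier [G K 6, G L 7, F M 11, I M 16, L M 18] → take G K (6); add K.
Step 4: frontier [G L 7, E K 10, F M 11, I M 16, L M 18] → take G L (7); add L.
Step 5: frontier [E K 10, F L 10, H L 12, I L 12, F M 11, I M 16] → take E K (10); add E.
Step 6: frontier [F L 10, H L 12, I L 12, F M 11, I M 16] → take F L (10); add F.
Step 7: frontier [F H 7, H L 12, I L 12, I M 16] → take F H (7); add H.
Step 8: frontier [H I 18, I L 12, I M 16] → take I L (12); add I.
MST edges: G M, J M, G K, G L, E K, F L, F H, I L; total weight 4+3+6+7+10+10+7+12 = 59.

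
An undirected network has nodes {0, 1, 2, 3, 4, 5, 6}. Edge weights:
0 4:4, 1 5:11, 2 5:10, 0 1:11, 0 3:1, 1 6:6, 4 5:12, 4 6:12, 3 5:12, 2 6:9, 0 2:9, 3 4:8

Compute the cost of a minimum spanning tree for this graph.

39

Grow the tree from 1 using Prim:
Step 1: cheapest edge leaving the tree is 1 6 (6); add 6.
Step 2: cheapest edge leaving the tree is 2 6 (9); add 2.
Step 3: cheapest edge leaving the tree is 0 2 (9); add 0.
Step 4: cheapest edge leaving the tree is 0 3 (1); add 3.
Step 5: cheapest edge leaving the tree is 0 4 (4); add 4.
Step 6: cheapest edge leaving the tree is 2 5 (10); add 5.
MST edges: 1 6, 2 6, 0 2, 0 3, 0 4, 2 5; total weight 6+9+9+1+4+10 = 39.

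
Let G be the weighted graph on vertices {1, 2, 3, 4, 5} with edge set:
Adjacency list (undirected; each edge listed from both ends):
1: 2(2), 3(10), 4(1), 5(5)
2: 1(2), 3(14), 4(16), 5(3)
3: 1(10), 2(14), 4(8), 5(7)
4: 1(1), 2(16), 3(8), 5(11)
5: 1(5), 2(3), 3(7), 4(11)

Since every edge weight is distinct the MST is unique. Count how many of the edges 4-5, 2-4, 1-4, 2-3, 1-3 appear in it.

Sort edges by weight, then run Kruskal:
1-4 (1): add. Components now {1,4} {2} {3} {5}
1-2 (2): add. Components now {1,2,4} {3} {5}
2-5 (3): add. Components now {1,2,4,5} {3}
1-5 (5): skip — 1 and 5 already connected.
3-5 (7): add. Components now {1,2,3,4,5}
MST edge set: {1-4, 1-2, 2-5, 3-5}.
Of the listed edges, {1-4} are in the MST → 1.

1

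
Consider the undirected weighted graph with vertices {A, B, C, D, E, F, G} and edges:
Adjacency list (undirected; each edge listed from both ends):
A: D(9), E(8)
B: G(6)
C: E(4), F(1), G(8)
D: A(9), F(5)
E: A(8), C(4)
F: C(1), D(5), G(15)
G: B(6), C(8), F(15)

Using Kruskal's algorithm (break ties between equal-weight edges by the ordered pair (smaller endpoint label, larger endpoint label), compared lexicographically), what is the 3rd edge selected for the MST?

D-F

Sort edges by weight, then run Kruskal:
C–F (1): add. Components now {A} {B} {C,F} {D} {E} {G}
C–E (4): add. Components now {A} {B} {C,E,F} {D} {G}
D–F (5): add. Components now {A} {B} {C,D,E,F} {G}
B–G (6): add. Components now {A} {B,G} {C,D,E,F}
A–E (8): add. Components now {A,C,D,E,F} {B,G}
C–G (8): add. Components now {A,B,C,D,E,F,G}
The 3rd edge added is D–F.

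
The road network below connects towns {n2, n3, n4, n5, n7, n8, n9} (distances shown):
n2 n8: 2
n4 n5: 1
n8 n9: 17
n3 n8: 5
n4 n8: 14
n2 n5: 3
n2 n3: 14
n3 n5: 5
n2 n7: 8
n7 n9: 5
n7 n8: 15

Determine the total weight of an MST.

24

Sort edges by weight, then run Kruskal:
n4 n5 (1): add. Components now {n7} {n4,n5} {n8} {n9} {n2} {n3}
n2 n8 (2): add. Components now {n7} {n4,n5} {n2,n8} {n9} {n3}
n2 n5 (3): add. Components now {n7} {n2,n4,n5,n8} {n9} {n3}
n3 n5 (5): add. Components now {n7} {n2,n3,n4,n5,n8} {n9}
n3 n8 (5): skip — n8 and n3 already connected.
n7 n9 (5): add. Components now {n7,n9} {n2,n3,n4,n5,n8}
n2 n7 (8): add. Components now {n2,n3,n4,n5,n7,n8,n9}
MST edges: n4 n5, n2 n8, n2 n5, n3 n5, n7 n9, n2 n7; total weight 1+2+3+5+5+8 = 24.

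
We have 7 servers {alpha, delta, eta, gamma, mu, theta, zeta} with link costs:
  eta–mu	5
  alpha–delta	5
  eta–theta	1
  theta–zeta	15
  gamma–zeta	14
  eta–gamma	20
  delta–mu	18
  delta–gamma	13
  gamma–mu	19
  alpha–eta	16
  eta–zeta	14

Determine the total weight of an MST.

Prim, starting at alpha.
Step 1: cheapest edge leaving the tree is alpha–delta (5); add delta.
Step 2: cheapest edge leaving the tree is delta–gamma (13); add gamma.
Step 3: cheapest edge leaving the tree is gamma–zeta (14); add zeta.
Step 4: cheapest edge leaving the tree is eta–zeta (14); add eta.
Step 5: cheapest edge leaving the tree is eta–theta (1); add theta.
Step 6: cheapest edge leaving the tree is eta–mu (5); add mu.
MST edges: alpha–delta, delta–gamma, gamma–zeta, eta–zeta, eta–theta, eta–mu; total weight 5+13+14+14+1+5 = 52.

52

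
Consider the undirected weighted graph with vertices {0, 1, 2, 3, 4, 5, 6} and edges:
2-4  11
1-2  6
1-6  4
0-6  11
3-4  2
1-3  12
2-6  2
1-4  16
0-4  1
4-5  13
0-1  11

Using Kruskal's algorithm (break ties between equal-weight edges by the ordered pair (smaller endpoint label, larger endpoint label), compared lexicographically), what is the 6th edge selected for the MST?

Kruskal's algorithm — process edges by increasing weight (ties by edge label):
0-4 (1): add. Components now {0,4} {1} {2} {3} {5} {6}
2-6 (2): add. Components now {0,4} {1} {2,6} {3} {5}
3-4 (2): add. Components now {0,3,4} {1} {2,6} {5}
1-6 (4): add. Components now {0,3,4} {1,2,6} {5}
1-2 (6): skip — 1 and 2 already connected.
0-1 (11): add. Components now {0,1,2,3,4,6} {5}
0-6 (11): skip — 0 and 6 already connected.
2-4 (11): skip — 2 and 4 already connected.
1-3 (12): skip — 1 and 3 already connected.
4-5 (13): add. Components now {0,1,2,3,4,5,6}
The 6th edge added is 4-5.

4-5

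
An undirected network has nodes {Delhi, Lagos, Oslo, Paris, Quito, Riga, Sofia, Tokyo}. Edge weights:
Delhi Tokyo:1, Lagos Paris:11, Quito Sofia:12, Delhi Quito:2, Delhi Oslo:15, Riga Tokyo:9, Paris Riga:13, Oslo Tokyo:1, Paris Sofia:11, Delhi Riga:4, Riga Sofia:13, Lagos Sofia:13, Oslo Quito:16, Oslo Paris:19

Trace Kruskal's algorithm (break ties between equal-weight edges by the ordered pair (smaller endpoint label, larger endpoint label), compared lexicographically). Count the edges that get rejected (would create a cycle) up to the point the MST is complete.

1

Kruskal's algorithm — process edges by increasing weight (ties by edge label):
Delhi Tokyo (1): add — endpoints in different components.
Oslo Tokyo (1): add — endpoints in different components.
Delhi Quito (2): add — endpoints in different components.
Delhi Riga (4): add — endpoints in different components.
Riga Tokyo (9): skip — Riga and Tokyo already connected.
Lagos Paris (11): add — endpoints in different components.
Paris Sofia (11): add — endpoints in different components.
Quito Sofia (12): add — endpoints in different components.
Edges rejected before the tree was complete: 1.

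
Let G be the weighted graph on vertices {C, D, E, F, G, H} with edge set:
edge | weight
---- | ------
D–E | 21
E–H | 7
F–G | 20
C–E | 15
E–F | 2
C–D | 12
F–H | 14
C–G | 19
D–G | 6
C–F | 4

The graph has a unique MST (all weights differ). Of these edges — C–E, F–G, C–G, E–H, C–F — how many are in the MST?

Kruskal's algorithm — process edges by increasing weight (ties by edge label):
E–F (2): add — endpoints in different components.
C–F (4): add — endpoints in different components.
D–G (6): add — endpoints in different components.
E–H (7): add — endpoints in different components.
C–D (12): add — endpoints in different components.
MST edge set: {E–F, C–F, D–G, E–H, C–D}.
Of the listed edges, {E–H, C–F} are in the MST → 2.

2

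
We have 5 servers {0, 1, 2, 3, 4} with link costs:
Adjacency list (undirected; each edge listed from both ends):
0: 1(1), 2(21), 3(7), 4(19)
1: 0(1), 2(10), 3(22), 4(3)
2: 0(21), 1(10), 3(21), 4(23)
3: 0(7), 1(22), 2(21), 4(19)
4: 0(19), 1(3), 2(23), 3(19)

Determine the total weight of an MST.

21

Sort edges by weight, then run Kruskal:
0–1 (1): add. Components now {0,1} {2} {3} {4}
1–4 (3): add. Components now {0,1,4} {2} {3}
0–3 (7): add. Components now {0,1,3,4} {2}
1–2 (10): add. Components now {0,1,2,3,4}
MST edges: 0–1, 1–4, 0–3, 1–2; total weight 1+3+7+10 = 21.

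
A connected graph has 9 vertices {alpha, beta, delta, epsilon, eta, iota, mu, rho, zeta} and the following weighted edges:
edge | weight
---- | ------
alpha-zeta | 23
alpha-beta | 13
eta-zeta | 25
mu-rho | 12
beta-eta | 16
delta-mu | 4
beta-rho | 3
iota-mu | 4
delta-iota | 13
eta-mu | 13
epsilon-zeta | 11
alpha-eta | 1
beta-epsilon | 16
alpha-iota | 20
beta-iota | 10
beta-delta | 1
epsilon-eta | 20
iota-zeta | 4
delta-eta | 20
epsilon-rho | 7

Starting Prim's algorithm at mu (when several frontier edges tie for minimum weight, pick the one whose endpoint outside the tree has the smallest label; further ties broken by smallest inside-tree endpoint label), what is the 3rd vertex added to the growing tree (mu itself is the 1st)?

Grow the tree from mu using Prim:
Step 1: cheapest edge leaving the tree is delta-mu (4); add delta.
Step 2: cheapest edge leaving the tree is beta-delta (1); add beta.
Step 3: cheapest edge leaving the tree is beta-rho (3); add rho.
Step 4: cheapest edge leaving the tree is iota-mu (4); add iota.
Step 5: cheapest edge leaving the tree is iota-zeta (4); add zeta.
Step 6: cheapest edge leaving the tree is epsilon-rho (7); add epsilon.
Step 7: cheapest edge leaving the tree is alpha-beta (13); add alpha.
Step 8: cheapest edge leaving the tree is alpha-eta (1); add eta.
Vertex order: mu, delta, beta, rho, iota, zeta, epsilon, alpha, eta. The 3rd vertex is beta.

beta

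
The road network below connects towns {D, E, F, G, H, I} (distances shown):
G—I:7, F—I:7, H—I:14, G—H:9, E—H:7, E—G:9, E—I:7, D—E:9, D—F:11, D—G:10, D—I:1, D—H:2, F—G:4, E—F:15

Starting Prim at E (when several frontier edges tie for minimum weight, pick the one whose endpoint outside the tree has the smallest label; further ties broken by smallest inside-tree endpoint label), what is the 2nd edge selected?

Prim, starting at E.
Step 1: cheapest edge leaving the tree is E—H (7); add H.
Step 2: cheapest edge leaving the tree is D—H (2); add D.
Step 3: cheapest edge leaving the tree is D—I (1); add I.
Step 4: cheapest edge leaving the tree is F—I (7); add F.
Step 5: cheapest edge leaving the tree is F—G (4); add G.
The 2nd edge added is D—H.

D-H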